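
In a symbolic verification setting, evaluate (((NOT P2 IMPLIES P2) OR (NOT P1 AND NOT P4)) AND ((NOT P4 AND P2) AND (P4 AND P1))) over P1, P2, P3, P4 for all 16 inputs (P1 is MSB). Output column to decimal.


Formula: (((NOT P2 IMPLIES P2) OR (NOT P1 AND NOT P4)) AND ((NOT P4 AND P2) AND (P4 AND P1))) over P1, P2, P3, P4 (16 rows)
Evaluate each row (bits = P1,P2,P3,P4, MSB first):
  row 0 [0000]: (((NOT 0 IMPLIES 0) OR (NOT 0 AND NOT 0)) AND ((NOT 0 AND 0) AND (0 AND 0))) -> 0
  row 1 [0001]: (((NOT 0 IMPLIES 0) OR (NOT 0 AND NOT 1)) AND ((NOT 1 AND 0) AND (1 AND 0))) -> 0
  row 2 [0010]: (((NOT 0 IMPLIES 0) OR (NOT 0 AND NOT 0)) AND ((NOT 0 AND 0) AND (0 AND 0))) -> 0
  row 3 [0011]: (((NOT 0 IMPLIES 0) OR (NOT 0 AND NOT 1)) AND ((NOT 1 AND 0) AND (1 AND 0))) -> 0
  row 4 [0100]: (((NOT 1 IMPLIES 1) OR (NOT 0 AND NOT 0)) AND ((NOT 0 AND 1) AND (0 AND 0))) -> 0
  row 5 [0101]: (((NOT 1 IMPLIES 1) OR (NOT 0 AND NOT 1)) AND ((NOT 1 AND 1) AND (1 AND 0))) -> 0
  row 6 [0110]: (((NOT 1 IMPLIES 1) OR (NOT 0 AND NOT 0)) AND ((NOT 0 AND 1) AND (0 AND 0))) -> 0
  row 7 [0111]: (((NOT 1 IMPLIES 1) OR (NOT 0 AND NOT 1)) AND ((NOT 1 AND 1) AND (1 AND 0))) -> 0
  row 8 [1000]: (((NOT 0 IMPLIES 0) OR (NOT 1 AND NOT 0)) AND ((NOT 0 AND 0) AND (0 AND 1))) -> 0
  row 9 [1001]: (((NOT 0 IMPLIES 0) OR (NOT 1 AND NOT 1)) AND ((NOT 1 AND 0) AND (1 AND 1))) -> 0
  row 10 [1010]: (((NOT 0 IMPLIES 0) OR (NOT 1 AND NOT 0)) AND ((NOT 0 AND 0) AND (0 AND 1))) -> 0
  row 11 [1011]: (((NOT 0 IMPLIES 0) OR (NOT 1 AND NOT 1)) AND ((NOT 1 AND 0) AND (1 AND 1))) -> 0
  row 12 [1100]: (((NOT 1 IMPLIES 1) OR (NOT 1 AND NOT 0)) AND ((NOT 0 AND 1) AND (0 AND 1))) -> 0
  row 13 [1101]: (((NOT 1 IMPLIES 1) OR (NOT 1 AND NOT 1)) AND ((NOT 1 AND 1) AND (1 AND 1))) -> 0
  row 14 [1110]: (((NOT 1 IMPLIES 1) OR (NOT 1 AND NOT 0)) AND ((NOT 0 AND 1) AND (0 AND 1))) -> 0
  row 15 [1111]: (((NOT 1 IMPLIES 1) OR (NOT 1 AND NOT 1)) AND ((NOT 1 AND 1) AND (1 AND 1))) -> 0
Full result column, 4 rows per line (P1,P2 fixed per line; P3,P4 runs 00..11 left to right):
  rows 0-3 [P1,P2=00]: 0000  = hex 0
  rows 4-7 [P1,P2=01]: 0000  = hex 0
  rows 8-11 [P1,P2=10]: 0000  = hex 0
  rows 12-15 [P1,P2=11]: 0000  = hex 0
Output column (row 0 .. row 15) = 0000000000000000
Output column grouped in 4s = 0000 0000 0000 0000 = 0x0000
Convert to decimal digit by digit (value = value*16 + digit):
  0 -> 0
  0*16 + 0 = 0
  0*16 + 0 = 0
  0*16 + 0 = 0
Decimal = 0

0


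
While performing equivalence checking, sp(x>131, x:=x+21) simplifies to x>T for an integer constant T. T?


Formula: sp(P, x:=E) = exists old_x. (x = E[old_x/x]) AND P[old_x/x] (old_x is the value of x before the assignment; eliminate old_x by solving x = E[old_x/x] for old_x)
Step 1: Precondition P: x>131, i.e. old_x > 131
Step 2: Assignment gives x = old_x + 21, so old_x = x - 21
Step 3: Substitute into P: x - 21 > 131
Step 4: Simplify: x > 131+21 = 152

152


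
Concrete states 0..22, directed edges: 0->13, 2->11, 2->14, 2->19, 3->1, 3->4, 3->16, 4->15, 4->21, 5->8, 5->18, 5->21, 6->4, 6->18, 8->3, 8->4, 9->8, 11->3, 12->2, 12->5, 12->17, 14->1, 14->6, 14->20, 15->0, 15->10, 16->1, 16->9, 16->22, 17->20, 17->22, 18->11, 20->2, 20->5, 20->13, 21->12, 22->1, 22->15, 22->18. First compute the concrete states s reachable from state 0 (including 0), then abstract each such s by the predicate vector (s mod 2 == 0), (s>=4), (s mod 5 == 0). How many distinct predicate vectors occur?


BFS from 0:
Concrete reachable: {0, 13}
Abstract via predicates (s mod 2 == 0), (s>=4), (s mod 5 == 0):
  (0,1,0) <- {13}
  (1,0,1) <- {0}
Distinct abstract states = 2

2


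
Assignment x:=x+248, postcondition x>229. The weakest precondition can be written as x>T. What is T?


Formula: wp(x:=E, P) = P[E/x] (substitute E for x in postcondition)
Step 1: Postcondition: x>229
Step 2: Substitute x+248 for x: x+248>229
Step 3: Solve for x: x > 229-248 = -19

-19


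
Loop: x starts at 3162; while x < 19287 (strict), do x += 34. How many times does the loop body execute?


Step 1: x goes from 3162 toward 19287 by 34; the body runs while x<19287, so iterations = ceil((bound-start)/step)
Step 2: Distance=16125
Step 3: ceil(16125/34)=475

475


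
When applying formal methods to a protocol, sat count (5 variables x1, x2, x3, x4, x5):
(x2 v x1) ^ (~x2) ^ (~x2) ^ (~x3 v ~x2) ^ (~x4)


CNF with 5 clauses over 5 vars (32 assignments).
An assignment satisfies CNF iff every clause has >=1 true literal.
Check each row (bits = x1,x2,x3,x4,x5; clause T/F shown):
  row 0 [00000]: clauses=FTTTT -> 0
  row 1 [00001]: clauses=FTTTT -> 0
  row 2 [00010]: clauses=FTTTF -> 0
  row 3 [00011]: clauses=FTTTF -> 0
  row 4 [00100]: clauses=FTTTT -> 0
  row 5 [00101]: clauses=FTTTT -> 0
  row 6 [00110]: clauses=FTTTF -> 0
  row 7 [00111]: clauses=FTTTF -> 0
  row 8 [01000]: clauses=TFFTT -> 0
  row 9 [01001]: clauses=TFFTT -> 0
  row 10 [01010]: clauses=TFFTF -> 0
  row 11 [01011]: clauses=TFFTF -> 0
  row 12 [01100]: clauses=TFFFT -> 0
  row 13 [01101]: clauses=TFFFT -> 0
  row 14 [01110]: clauses=TFFFF -> 0
  row 15 [01111]: clauses=TFFFF -> 0
  row 16 [10000]: clauses=TTTTT -> 1
  row 17 [10001]: clauses=TTTTT -> 1
  row 18 [10010]: clauses=TTTTF -> 0
  row 19 [10011]: clauses=TTTTF -> 0
  row 20 [10100]: clauses=TTTTT -> 1
  row 21 [10101]: clauses=TTTTT -> 1
  row 22 [10110]: clauses=TTTTF -> 0
  row 23 [10111]: clauses=TTTTF -> 0
  row 24 [11000]: clauses=TFFTT -> 0
  row 25 [11001]: clauses=TFFTT -> 0
  row 26 [11010]: clauses=TFFTF -> 0
  row 27 [11011]: clauses=TFFTF -> 0
  row 28 [11100]: clauses=TFFFT -> 0
  row 29 [11101]: clauses=TFFFT -> 0
  row 30 [11110]: clauses=TFFFF -> 0
  row 31 [11111]: clauses=TFFFF -> 0
Full result column, 8 rows per line (x1,x2 fixed per line; x3,x4,x5 runs 000..111 left to right):
  rows 0-7 [x1,x2=00]: 00000000  (ones: 0)
  rows 8-15 [x1,x2=01]: 00000000  (ones: 0)
  rows 16-23 [x1,x2=10]: 11001100  (ones: 4)
  rows 24-31 [x1,x2=11]: 00000000  (ones: 0)
Satisfying assignments = 0+0+4+0 = 4

4


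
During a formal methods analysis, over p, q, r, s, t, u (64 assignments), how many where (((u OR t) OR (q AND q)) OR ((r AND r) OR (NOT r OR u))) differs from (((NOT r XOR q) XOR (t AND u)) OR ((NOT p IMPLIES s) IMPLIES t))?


F1 = (((u OR t) OR (q AND q)) OR ((r AND r) OR (NOT r OR u)))
F2 = (((NOT r XOR q) XOR (t AND u)) OR ((NOT p IMPLIES s) IMPLIES t))
Evaluate both on each of 64 rows (bits = p,q,r,s,t,u):
  row 0 [000000]: F1=1 F2=1 -> 0
  row 1 [000001]: F1=1 F2=1 -> 0
  row 2 [000010]: F1=1 F2=1 -> 0
  row 3 [000011]: F1=1 F2=1 -> 0
  row 4 [000100]: F1=1 F2=1 -> 0
  (every remaining row is evaluated the same way; all 64 results are listed next)
Full result column, 8 rows per line (p,q,r fixed per line; s,t,u runs 000..111 left to right):
  rows 0-7 [p,q,r=000]: 00000000  (ones: 0)
  rows 8-15 [p,q,r=001]: 00001100  (ones: 2)
  rows 16-23 [p,q,r=010]: 00001100  (ones: 2)
  rows 24-31 [p,q,r=011]: 00000000  (ones: 0)
  rows 32-39 [p,q,r=100]: 00000000  (ones: 0)
  rows 40-47 [p,q,r=101]: 11001100  (ones: 4)
  rows 48-55 [p,q,r=110]: 11001100  (ones: 4)
  rows 56-63 [p,q,r=111]: 00000000  (ones: 0)
Disagreements = 0+2+2+0+0+4+4+0 = 12

12


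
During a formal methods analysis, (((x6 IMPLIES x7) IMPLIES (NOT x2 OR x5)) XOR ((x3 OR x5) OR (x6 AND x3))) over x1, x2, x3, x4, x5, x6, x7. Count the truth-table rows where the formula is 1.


Formula: (((x6 IMPLIES x7) IMPLIES (NOT x2 OR x5)) XOR ((x3 OR x5) OR (x6 AND x3))) over 7 vars (128 rows)
Evaluate each row (x1, x2, x3, x4, x5, x6, x7 as bits, MSB first):
  row 0 [0000000]: (((0 IMPLIES 0) IMPLIES (NOT 0 OR 0)) XOR ((0 OR 0) OR (0 AND 0))) -> 1
  row 1 [0000001]: (((0 IMPLIES 1) IMPLIES (NOT 0 OR 0)) XOR ((0 OR 0) OR (0 AND 0))) -> 1
  row 2 [0000010]: (((1 IMPLIES 0) IMPLIES (NOT 0 OR 0)) XOR ((0 OR 0) OR (1 AND 0))) -> 1
  row 3 [0000011]: (((1 IMPLIES 1) IMPLIES (NOT 0 OR 0)) XOR ((0 OR 0) OR (1 AND 0))) -> 1
  row 4 [0000100]: (((0 IMPLIES 0) IMPLIES (NOT 0 OR 1)) XOR ((0 OR 1) OR (0 AND 0))) -> 0
  (every remaining row is evaluated the same way; all 128 results are listed next)
Full result column, 8 rows per line (x1,x2,x3,x4 fixed per line; x5,x6,x7 runs 000..111 left to right):
  rows 0-7 [x1,x2,x3,x4=0000]: 11110000  (ones: 4)
  rows 8-15 [x1,x2,x3,x4=0001]: 11110000  (ones: 4)
  rows 16-23 [x1,x2,x3,x4=0010]: 00000000  (ones: 0)
  rows 24-31 [x1,x2,x3,x4=0011]: 00000000  (ones: 0)
  rows 32-39 [x1,x2,x3,x4=0100]: 00100000  (ones: 1)
  rows 40-47 [x1,x2,x3,x4=0101]: 00100000  (ones: 1)
  rows 48-55 [x1,x2,x3,x4=0110]: 11010000  (ones: 3)
  rows 56-63 [x1,x2,x3,x4=0111]: 11010000  (ones: 3)
  rows 64-71 [x1,x2,x3,x4=1000]: 11110000  (ones: 4)
  rows 72-79 [x1,x2,x3,x4=1001]: 11110000  (ones: 4)
  rows 80-87 [x1,x2,x3,x4=1010]: 00000000  (ones: 0)
  rows 88-95 [x1,x2,x3,x4=1011]: 00000000  (ones: 0)
  rows 96-103 [x1,x2,x3,x4=1100]: 00100000  (ones: 1)
  rows 104-111 [x1,x2,x3,x4=1101]: 00100000  (ones: 1)
  rows 112-119 [x1,x2,x3,x4=1110]: 11010000  (ones: 3)
  rows 120-127 [x1,x2,x3,x4=1111]: 11010000  (ones: 3)
Count of 1-rows = 4+4+0+0+1+1+3+3+4+4+0+0+1+1+3+3 = 32

32


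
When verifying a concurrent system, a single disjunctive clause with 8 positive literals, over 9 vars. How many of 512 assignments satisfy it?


Step 1: Total=2^9=512
Step 2: Unsat when all 8 false: 2^1=2
Step 3: Sat=512-2=510

510


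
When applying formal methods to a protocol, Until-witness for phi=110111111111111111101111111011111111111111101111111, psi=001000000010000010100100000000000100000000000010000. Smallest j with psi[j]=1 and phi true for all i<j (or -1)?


(phi U psi) at 0: need smallest j with psi[j]=1 and phi[i]=1 for all i in [0,j).
Scan from step 0:
  step 0: phi=1, psi=0 -> continue
  step 1: phi=1, psi=0 -> continue
  step 2: psi=1 and phi held for [0,2) -> witness found
Witness step = 2

2


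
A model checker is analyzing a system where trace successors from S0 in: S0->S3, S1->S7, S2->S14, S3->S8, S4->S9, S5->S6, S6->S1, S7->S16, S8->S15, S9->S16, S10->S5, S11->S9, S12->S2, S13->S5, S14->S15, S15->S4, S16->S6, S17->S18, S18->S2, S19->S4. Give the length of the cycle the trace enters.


Trace from S0 until a state repeats:
  S0 -> S3 -> S8 -> S15 -> S4 -> S9 -> S16 -> S6 -> S1 -> S7 -> S16
S16 first seen at step 6, revisited at step 10.
Cycle length = 10 - 6 = 4

4


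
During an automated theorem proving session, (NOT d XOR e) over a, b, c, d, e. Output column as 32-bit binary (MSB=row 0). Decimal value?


Formula: (NOT d XOR e) over a, b, c, d, e (32 rows)
Evaluate each row (bits = a,b,c,d,e, MSB first):
  row 0 [00000]: (NOT 0 XOR 0) -> 1
  row 1 [00001]: (NOT 0 XOR 1) -> 0
  row 2 [00010]: (NOT 1 XOR 0) -> 0
  row 3 [00011]: (NOT 1 XOR 1) -> 1
  row 4 [00100]: (NOT 0 XOR 0) -> 1
  row 5 [00101]: (NOT 0 XOR 1) -> 0
  row 6 [00110]: (NOT 1 XOR 0) -> 0
  row 7 [00111]: (NOT 1 XOR 1) -> 1
  row 8 [01000]: (NOT 0 XOR 0) -> 1
  row 9 [01001]: (NOT 0 XOR 1) -> 0
  row 10 [01010]: (NOT 1 XOR 0) -> 0
  row 11 [01011]: (NOT 1 XOR 1) -> 1
  row 12 [01100]: (NOT 0 XOR 0) -> 1
  row 13 [01101]: (NOT 0 XOR 1) -> 0
  row 14 [01110]: (NOT 1 XOR 0) -> 0
  row 15 [01111]: (NOT 1 XOR 1) -> 1
  row 16 [10000]: (NOT 0 XOR 0) -> 1
  row 17 [10001]: (NOT 0 XOR 1) -> 0
  row 18 [10010]: (NOT 1 XOR 0) -> 0
  row 19 [10011]: (NOT 1 XOR 1) -> 1
  row 20 [10100]: (NOT 0 XOR 0) -> 1
  row 21 [10101]: (NOT 0 XOR 1) -> 0
  row 22 [10110]: (NOT 1 XOR 0) -> 0
  row 23 [10111]: (NOT 1 XOR 1) -> 1
  row 24 [11000]: (NOT 0 XOR 0) -> 1
  row 25 [11001]: (NOT 0 XOR 1) -> 0
  row 26 [11010]: (NOT 1 XOR 0) -> 0
  row 27 [11011]: (NOT 1 XOR 1) -> 1
  row 28 [11100]: (NOT 0 XOR 0) -> 1
  row 29 [11101]: (NOT 0 XOR 1) -> 0
  row 30 [11110]: (NOT 1 XOR 0) -> 0
  row 31 [11111]: (NOT 1 XOR 1) -> 1
Full result column, 4 rows per line (a,b,c fixed per line; d,e runs 00..11 left to right):
  rows 0-3 [a,b,c=000]: 1001  = hex 9
  rows 4-7 [a,b,c=001]: 1001  = hex 9
  rows 8-11 [a,b,c=010]: 1001  = hex 9
  rows 12-15 [a,b,c=011]: 1001  = hex 9
  rows 16-19 [a,b,c=100]: 1001  = hex 9
  rows 20-23 [a,b,c=101]: 1001  = hex 9
  rows 24-27 [a,b,c=110]: 1001  = hex 9
  rows 28-31 [a,b,c=111]: 1001  = hex 9
Output column (row 0 .. row 31) = 10011001100110011001100110011001
Output column grouped in 4s = 1001 1001 1001 1001 1001 1001 1001 1001 = 0x99999999
Convert to decimal digit by digit (value = value*16 + digit):
  9 -> 9
  9*16 + 9 = 153
  153*16 + 9 = 2457
  2457*16 + 9 = 39321
  39321*16 + 9 = 629145
  629145*16 + 9 = 10066329
  10066329*16 + 9 = 161061273
  161061273*16 + 9 = 2576980377
Decimal = 2576980377

2576980377


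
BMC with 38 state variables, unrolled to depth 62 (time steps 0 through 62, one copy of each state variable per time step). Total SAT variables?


BMC unrolls to depth k, creating one copy of each state var for steps 0..k.
Step count = 62 + 1 = 63 (steps 0 through 62)
Vars per step = 38
Total = 38 * 63 = 2394

2394


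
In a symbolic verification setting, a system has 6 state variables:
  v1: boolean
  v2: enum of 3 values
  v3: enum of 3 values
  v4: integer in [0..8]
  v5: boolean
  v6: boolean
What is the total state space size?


State space = product of domain sizes of all variables.
Domain sizes:
  v1 (boolean): 2
  v2 (enum of 3 values): 3
  v3 (enum of 3 values): 3
  v4 (integer in [0..8]): 9
  v5 (boolean): 2
  v6 (boolean): 2
Product = 2 * 3 * 3 * 9 * 2 * 2 = 648

648


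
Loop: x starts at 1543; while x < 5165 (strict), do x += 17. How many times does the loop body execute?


Step 1: x goes from 1543 toward 5165 by 17; the body runs while x<5165, so iterations = ceil((bound-start)/step)
Step 2: Distance=3622
Step 3: ceil(3622/17)=214

214


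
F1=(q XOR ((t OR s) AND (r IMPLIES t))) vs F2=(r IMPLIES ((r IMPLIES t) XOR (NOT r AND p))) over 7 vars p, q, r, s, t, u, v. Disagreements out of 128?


F1 = (q XOR ((t OR s) AND (r IMPLIES t)))
F2 = (r IMPLIES ((r IMPLIES t) XOR (NOT r AND p)))
Evaluate both on each of 128 rows (bits = p,q,r,s,t,u,v):
  row 0 [0000000]: F1=0 F2=1 (differ) -> 1
  row 1 [0000001]: F1=0 F2=1 (differ) -> 1
  row 2 [0000010]: F1=0 F2=1 (differ) -> 1
  row 3 [0000011]: F1=0 F2=1 (differ) -> 1
  row 4 [0000100]: F1=1 F2=1 -> 0
  (every remaining row is evaluated the same way; all 128 results are listed next)
Full result column, 8 rows per line (p,q,r,s fixed per line; t,u,v runs 000..111 left to right):
  rows 0-7 [p,q,r,s=0000]: 11110000  (ones: 4)
  rows 8-15 [p,q,r,s=0001]: 00000000  (ones: 0)
  rows 16-23 [p,q,r,s=0010]: 00000000  (ones: 0)
  rows 24-31 [p,q,r,s=0011]: 00000000  (ones: 0)
  rows 32-39 [p,q,r,s=0100]: 00001111  (ones: 4)
  rows 40-47 [p,q,r,s=0101]: 11111111  (ones: 8)
  rows 48-55 [p,q,r,s=0110]: 11111111  (ones: 8)
  rows 56-63 [p,q,r,s=0111]: 11111111  (ones: 8)
  rows 64-71 [p,q,r,s=1000]: 11110000  (ones: 4)
  rows 72-79 [p,q,r,s=1001]: 00000000  (ones: 0)
  rows 80-87 [p,q,r,s=1010]: 00000000  (ones: 0)
  rows 88-95 [p,q,r,s=1011]: 00000000  (ones: 0)
  rows 96-103 [p,q,r,s=1100]: 00001111  (ones: 4)
  rows 104-111 [p,q,r,s=1101]: 11111111  (ones: 8)
  rows 112-119 [p,q,r,s=1110]: 11111111  (ones: 8)
  rows 120-127 [p,q,r,s=1111]: 11111111  (ones: 8)
Disagreements = 4+0+0+0+4+8+8+8+4+0+0+0+4+8+8+8 = 64

64


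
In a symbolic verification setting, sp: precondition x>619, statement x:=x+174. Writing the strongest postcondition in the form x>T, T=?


Formula: sp(P, x:=E) = exists old_x. (x = E[old_x/x]) AND P[old_x/x] (old_x is the value of x before the assignment; eliminate old_x by solving x = E[old_x/x] for old_x)
Step 1: Precondition P: x>619, i.e. old_x > 619
Step 2: Assignment gives x = old_x + 174, so old_x = x - 174
Step 3: Substitute into P: x - 174 > 619
Step 4: Simplify: x > 619+174 = 793

793


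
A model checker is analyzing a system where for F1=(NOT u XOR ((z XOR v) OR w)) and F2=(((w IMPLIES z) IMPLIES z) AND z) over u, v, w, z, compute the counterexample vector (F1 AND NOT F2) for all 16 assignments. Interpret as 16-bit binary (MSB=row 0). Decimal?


F1 = (NOT u XOR ((z XOR v) OR w))
F2 = (((w IMPLIES z) IMPLIES z) AND z)
Counterexample to F1=>F2 is where F1=1 and F2=0.
Evaluate each row (bits = u,v,w,z, MSB first):
  row 0 [0000]: F1=1 F2=0 -> F1&~F2 -> 1
  row 1 [0001]: F1=0 F2=1 -> F1&~F2 -> 0
  row 2 [0010]: F1=0 F2=0 -> F1&~F2 -> 0
  row 3 [0011]: F1=0 F2=1 -> F1&~F2 -> 0
  row 4 [0100]: F1=0 F2=0 -> F1&~F2 -> 0
  row 5 [0101]: F1=1 F2=1 -> F1&~F2 -> 0
  row 6 [0110]: F1=0 F2=0 -> F1&~F2 -> 0
  row 7 [0111]: F1=0 F2=1 -> F1&~F2 -> 0
  row 8 [1000]: F1=0 F2=0 -> F1&~F2 -> 0
  row 9 [1001]: F1=1 F2=1 -> F1&~F2 -> 0
  row 10 [1010]: F1=1 F2=0 -> F1&~F2 -> 1
  row 11 [1011]: F1=1 F2=1 -> F1&~F2 -> 0
  row 12 [1100]: F1=1 F2=0 -> F1&~F2 -> 1
  row 13 [1101]: F1=0 F2=1 -> F1&~F2 -> 0
  row 14 [1110]: F1=1 F2=0 -> F1&~F2 -> 1
  row 15 [1111]: F1=1 F2=1 -> F1&~F2 -> 0
Full result column, 4 rows per line (u,v fixed per line; w,z runs 00..11 left to right):
  rows 0-3 [u,v=00]: 1000  = hex 8
  rows 4-7 [u,v=01]: 0000  = hex 0
  rows 8-11 [u,v=10]: 0010  = hex 2
  rows 12-15 [u,v=11]: 1010  = hex A
Counterexample vector (row 0 .. row 15) = 1000000000101010
Output column grouped in 4s = 1000 0000 0010 1010 = 0x802A
Convert to decimal digit by digit (value = value*16 + digit):
  8 -> 8
  8*16 + 0 = 128
  128*16 + 2 = 2050
  2050*16 + 10 (A) = 32810
Decimal = 32810

32810


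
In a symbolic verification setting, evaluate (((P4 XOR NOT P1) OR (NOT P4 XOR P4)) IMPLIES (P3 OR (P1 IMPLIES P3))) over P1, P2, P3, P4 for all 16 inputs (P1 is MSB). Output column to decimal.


Formula: (((P4 XOR NOT P1) OR (NOT P4 XOR P4)) IMPLIES (P3 OR (P1 IMPLIES P3))) over P1, P2, P3, P4 (16 rows)
Evaluate each row (bits = P1,P2,P3,P4, MSB first):
  row 0 [0000]: (((0 XOR NOT 0) OR (NOT 0 XOR 0)) IMPLIES (0 OR (0 IMPLIES 0))) -> 1
  row 1 [0001]: (((1 XOR NOT 0) OR (NOT 1 XOR 1)) IMPLIES (0 OR (0 IMPLIES 0))) -> 1
  row 2 [0010]: (((0 XOR NOT 0) OR (NOT 0 XOR 0)) IMPLIES (1 OR (0 IMPLIES 1))) -> 1
  row 3 [0011]: (((1 XOR NOT 0) OR (NOT 1 XOR 1)) IMPLIES (1 OR (0 IMPLIES 1))) -> 1
  row 4 [0100]: (((0 XOR NOT 0) OR (NOT 0 XOR 0)) IMPLIES (0 OR (0 IMPLIES 0))) -> 1
  row 5 [0101]: (((1 XOR NOT 0) OR (NOT 1 XOR 1)) IMPLIES (0 OR (0 IMPLIES 0))) -> 1
  row 6 [0110]: (((0 XOR NOT 0) OR (NOT 0 XOR 0)) IMPLIES (1 OR (0 IMPLIES 1))) -> 1
  row 7 [0111]: (((1 XOR NOT 0) OR (NOT 1 XOR 1)) IMPLIES (1 OR (0 IMPLIES 1))) -> 1
  row 8 [1000]: (((0 XOR NOT 1) OR (NOT 0 XOR 0)) IMPLIES (0 OR (1 IMPLIES 0))) -> 0
  row 9 [1001]: (((1 XOR NOT 1) OR (NOT 1 XOR 1)) IMPLIES (0 OR (1 IMPLIES 0))) -> 0
  row 10 [1010]: (((0 XOR NOT 1) OR (NOT 0 XOR 0)) IMPLIES (1 OR (1 IMPLIES 1))) -> 1
  row 11 [1011]: (((1 XOR NOT 1) OR (NOT 1 XOR 1)) IMPLIES (1 OR (1 IMPLIES 1))) -> 1
  row 12 [1100]: (((0 XOR NOT 1) OR (NOT 0 XOR 0)) IMPLIES (0 OR (1 IMPLIES 0))) -> 0
  row 13 [1101]: (((1 XOR NOT 1) OR (NOT 1 XOR 1)) IMPLIES (0 OR (1 IMPLIES 0))) -> 0
  row 14 [1110]: (((0 XOR NOT 1) OR (NOT 0 XOR 0)) IMPLIES (1 OR (1 IMPLIES 1))) -> 1
  row 15 [1111]: (((1 XOR NOT 1) OR (NOT 1 XOR 1)) IMPLIES (1 OR (1 IMPLIES 1))) -> 1
Full result column, 4 rows per line (P1,P2 fixed per line; P3,P4 runs 00..11 left to right):
  rows 0-3 [P1,P2=00]: 1111  = hex F
  rows 4-7 [P1,P2=01]: 1111  = hex F
  rows 8-11 [P1,P2=10]: 0011  = hex 3
  rows 12-15 [P1,P2=11]: 0011  = hex 3
Output column (row 0 .. row 15) = 1111111100110011
Output column grouped in 4s = 1111 1111 0011 0011 = 0xFF33
Convert to decimal digit by digit (value = value*16 + digit):
  F -> 15
  15*16 + 15 (F) = 255
  255*16 + 3 = 4083
  4083*16 + 3 = 65331
Decimal = 65331

65331


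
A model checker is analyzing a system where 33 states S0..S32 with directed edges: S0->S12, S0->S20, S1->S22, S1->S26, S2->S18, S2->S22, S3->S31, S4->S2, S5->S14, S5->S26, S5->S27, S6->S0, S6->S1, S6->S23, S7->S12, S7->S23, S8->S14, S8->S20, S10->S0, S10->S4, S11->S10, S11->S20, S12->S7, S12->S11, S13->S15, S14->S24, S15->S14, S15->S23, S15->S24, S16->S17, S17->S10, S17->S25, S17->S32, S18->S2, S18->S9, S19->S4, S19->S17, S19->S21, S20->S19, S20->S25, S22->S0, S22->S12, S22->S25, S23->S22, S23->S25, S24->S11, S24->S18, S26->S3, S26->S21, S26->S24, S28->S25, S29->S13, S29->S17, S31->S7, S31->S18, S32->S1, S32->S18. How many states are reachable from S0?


BFS from S0:
  layer 0: {S0}
  layer 1: {S12, S20}
  layer 2: {S7, S11, S19, S25}
  layer 3: {S4, S10, S17, S21, S23}
  layer 4: {S2, S22, S32}
  layer 5: {S1, S18}
  layer 6: {S9, S26}
  layer 7: {S3, S24}
  layer 8: {S31}
Reachable set: {S0, S1, S2, S3, S4, S7, S9, S10, S11, S12, S17, S18, S19, S20, S21, S22, S23, S24, S25, S26, S31, S32}
Count = 22

22


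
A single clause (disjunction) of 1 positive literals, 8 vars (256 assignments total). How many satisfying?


Step 1: Total=2^8=256
Step 2: Unsat when all 1 false: 2^7=128
Step 3: Sat=256-128=128

128


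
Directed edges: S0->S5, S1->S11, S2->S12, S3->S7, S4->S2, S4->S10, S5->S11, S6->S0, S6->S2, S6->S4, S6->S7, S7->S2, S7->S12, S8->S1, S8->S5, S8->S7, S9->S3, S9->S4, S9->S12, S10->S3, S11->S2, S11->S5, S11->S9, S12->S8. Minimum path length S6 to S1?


BFS layer-by-layer from S6:
  dist 0: {S6}
  dist 1: {S0, S2, S4, S7}
  dist 2: {S5, S10, S12}
  dist 3: {S3, S8, S11}
  dist 4: {S1, S9}
  -> S1 reached at distance 4
Shortest path length = 4

4


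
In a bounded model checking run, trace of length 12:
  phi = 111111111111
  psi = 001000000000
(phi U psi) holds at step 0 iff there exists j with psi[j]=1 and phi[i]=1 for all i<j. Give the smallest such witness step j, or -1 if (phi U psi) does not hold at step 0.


(phi U psi) at 0: need smallest j with psi[j]=1 and phi[i]=1 for all i in [0,j).
Scan from step 0:
  step 0: phi=1, psi=0 -> continue
  step 1: phi=1, psi=0 -> continue
  step 2: psi=1 and phi held for [0,2) -> witness found
Witness step = 2

2


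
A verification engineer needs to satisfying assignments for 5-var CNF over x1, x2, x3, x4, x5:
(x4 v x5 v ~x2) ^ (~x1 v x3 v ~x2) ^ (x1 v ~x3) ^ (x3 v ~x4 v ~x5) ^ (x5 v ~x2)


CNF with 5 clauses over 5 vars (32 assignments).
An assignment satisfies CNF iff every clause has >=1 true literal.
Check each row (bits = x1,x2,x3,x4,x5; clause T/F shown):
  row 0 [00000]: clauses=TTTTT -> 1
  row 1 [00001]: clauses=TTTTT -> 1
  row 2 [00010]: clauses=TTTTT -> 1
  row 3 [00011]: clauses=TTTFT -> 0
  row 4 [00100]: clauses=TTFTT -> 0
  row 5 [00101]: clauses=TTFTT -> 0
  row 6 [00110]: clauses=TTFTT -> 0
  row 7 [00111]: clauses=TTFTT -> 0
  row 8 [01000]: clauses=FTTTF -> 0
  row 9 [01001]: clauses=TTTTT -> 1
  row 10 [01010]: clauses=TTTTF -> 0
  row 11 [01011]: clauses=TTTFT -> 0
  row 12 [01100]: clauses=FTFTF -> 0
  row 13 [01101]: clauses=TTFTT -> 0
  row 14 [01110]: clauses=TTFTF -> 0
  row 15 [01111]: clauses=TTFTT -> 0
  row 16 [10000]: clauses=TTTTT -> 1
  row 17 [10001]: clauses=TTTTT -> 1
  row 18 [10010]: clauses=TTTTT -> 1
  row 19 [10011]: clauses=TTTFT -> 0
  row 20 [10100]: clauses=TTTTT -> 1
  row 21 [10101]: clauses=TTTTT -> 1
  row 22 [10110]: clauses=TTTTT -> 1
  row 23 [10111]: clauses=TTTTT -> 1
  row 24 [11000]: clauses=FFTTF -> 0
  row 25 [11001]: clauses=TFTTT -> 0
  row 26 [11010]: clauses=TFTTF -> 0
  row 27 [11011]: clauses=TFTFT -> 0
  row 28 [11100]: clauses=FTTTF -> 0
  row 29 [11101]: clauses=TTTTT -> 1
  row 30 [11110]: clauses=TTTTF -> 0
  row 31 [11111]: clauses=TTTTT -> 1
Full result column, 8 rows per line (x1,x2 fixed per line; x3,x4,x5 runs 000..111 left to right):
  rows 0-7 [x1,x2=00]: 11100000  (ones: 3)
  rows 8-15 [x1,x2=01]: 01000000  (ones: 1)
  rows 16-23 [x1,x2=10]: 11101111  (ones: 7)
  rows 24-31 [x1,x2=11]: 00000101  (ones: 2)
Satisfying assignments = 3+1+7+2 = 13

13


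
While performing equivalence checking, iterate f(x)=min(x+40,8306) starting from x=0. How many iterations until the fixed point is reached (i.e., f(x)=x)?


Step 1: x=0, cap=8306, increment=40
Step 2: x grows by 40 each step until capped at 8306; fixed point is x=8306
Step 3: iterations = ceil(8306/40) = 208

208


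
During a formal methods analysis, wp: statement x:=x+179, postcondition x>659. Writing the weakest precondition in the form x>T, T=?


Formula: wp(x:=E, P) = P[E/x] (substitute E for x in postcondition)
Step 1: Postcondition: x>659
Step 2: Substitute x+179 for x: x+179>659
Step 3: Solve for x: x > 659-179 = 480

480


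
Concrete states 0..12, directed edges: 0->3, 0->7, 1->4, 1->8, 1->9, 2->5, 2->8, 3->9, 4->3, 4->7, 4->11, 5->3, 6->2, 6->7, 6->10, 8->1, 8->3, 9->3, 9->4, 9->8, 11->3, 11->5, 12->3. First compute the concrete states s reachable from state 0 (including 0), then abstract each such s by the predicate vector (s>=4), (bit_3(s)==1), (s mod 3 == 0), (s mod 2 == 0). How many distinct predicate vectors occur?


BFS from 0:
Concrete reachable: {0, 1, 3, 4, 5, 7, 8, 9, 11}
Abstract via predicates (s>=4), (bit_3(s)==1), (s mod 3 == 0), (s mod 2 == 0):
  (0,0,0,0) <- {1}
  (0,0,1,0) <- {3}
  (0,0,1,1) <- {0}
  (1,0,0,0) <- {5, 7}
  (1,0,0,1) <- {4}
  (1,1,0,0) <- {11}
  (1,1,0,1) <- {8}
  (1,1,1,0) <- {9}
Distinct abstract states = 8

8


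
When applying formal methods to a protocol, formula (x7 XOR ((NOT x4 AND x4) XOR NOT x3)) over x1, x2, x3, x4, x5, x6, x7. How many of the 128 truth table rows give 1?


Formula: (x7 XOR ((NOT x4 AND x4) XOR NOT x3)) over 7 vars (128 rows)
Evaluate each row (x1, x2, x3, x4, x5, x6, x7 as bits, MSB first):
  row 0 [0000000]: (0 XOR ((NOT 0 AND 0) XOR NOT 0)) -> 1
  row 1 [0000001]: (1 XOR ((NOT 0 AND 0) XOR NOT 0)) -> 0
  row 2 [0000010]: (0 XOR ((NOT 0 AND 0) XOR NOT 0)) -> 1
  row 3 [0000011]: (1 XOR ((NOT 0 AND 0) XOR NOT 0)) -> 0
  row 4 [0000100]: (0 XOR ((NOT 0 AND 0) XOR NOT 0)) -> 1
  (every remaining row is evaluated the same way; all 128 results are listed next)
Full result column, 8 rows per line (x1,x2,x3,x4 fixed per line; x5,x6,x7 runs 000..111 left to right):
  rows 0-7 [x1,x2,x3,x4=0000]: 10101010  (ones: 4)
  rows 8-15 [x1,x2,x3,x4=0001]: 10101010  (ones: 4)
  rows 16-23 [x1,x2,x3,x4=0010]: 01010101  (ones: 4)
  rows 24-31 [x1,x2,x3,x4=0011]: 01010101  (ones: 4)
  rows 32-39 [x1,x2,x3,x4=0100]: 10101010  (ones: 4)
  rows 40-47 [x1,x2,x3,x4=0101]: 10101010  (ones: 4)
  rows 48-55 [x1,x2,x3,x4=0110]: 01010101  (ones: 4)
  rows 56-63 [x1,x2,x3,x4=0111]: 01010101  (ones: 4)
  rows 64-71 [x1,x2,x3,x4=1000]: 10101010  (ones: 4)
  rows 72-79 [x1,x2,x3,x4=1001]: 10101010  (ones: 4)
  rows 80-87 [x1,x2,x3,x4=1010]: 01010101  (ones: 4)
  rows 88-95 [x1,x2,x3,x4=1011]: 01010101  (ones: 4)
  rows 96-103 [x1,x2,x3,x4=1100]: 10101010  (ones: 4)
  rows 104-111 [x1,x2,x3,x4=1101]: 10101010  (ones: 4)
  rows 112-119 [x1,x2,x3,x4=1110]: 01010101  (ones: 4)
  rows 120-127 [x1,x2,x3,x4=1111]: 01010101  (ones: 4)
Count of 1-rows = 4+4+4+4+4+4+4+4+4+4+4+4+4+4+4+4 = 64

64


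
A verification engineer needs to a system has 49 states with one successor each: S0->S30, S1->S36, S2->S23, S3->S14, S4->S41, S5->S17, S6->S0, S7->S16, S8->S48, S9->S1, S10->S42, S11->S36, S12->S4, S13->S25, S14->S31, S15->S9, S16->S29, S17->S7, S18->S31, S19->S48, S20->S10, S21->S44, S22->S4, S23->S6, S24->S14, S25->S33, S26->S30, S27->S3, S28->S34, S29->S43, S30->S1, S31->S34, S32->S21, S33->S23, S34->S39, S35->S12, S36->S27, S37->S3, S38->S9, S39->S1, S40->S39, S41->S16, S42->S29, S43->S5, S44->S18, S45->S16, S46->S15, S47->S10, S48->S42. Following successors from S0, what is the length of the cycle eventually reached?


Trace from S0 until a state repeats:
  S0 -> S30 -> S1 -> S36 -> S27 -> S3 -> S14 -> S31 -> S34 -> S39 -> S1
S1 first seen at step 2, revisited at step 10.
Cycle length = 10 - 2 = 8

8


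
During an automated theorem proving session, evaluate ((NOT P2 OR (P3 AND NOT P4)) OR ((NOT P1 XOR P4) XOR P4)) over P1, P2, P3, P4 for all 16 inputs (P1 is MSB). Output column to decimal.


Formula: ((NOT P2 OR (P3 AND NOT P4)) OR ((NOT P1 XOR P4) XOR P4)) over P1, P2, P3, P4 (16 rows)
Evaluate each row (bits = P1,P2,P3,P4, MSB first):
  row 0 [0000]: ((NOT 0 OR (0 AND NOT 0)) OR ((NOT 0 XOR 0) XOR 0)) -> 1
  row 1 [0001]: ((NOT 0 OR (0 AND NOT 1)) OR ((NOT 0 XOR 1) XOR 1)) -> 1
  row 2 [0010]: ((NOT 0 OR (1 AND NOT 0)) OR ((NOT 0 XOR 0) XOR 0)) -> 1
  row 3 [0011]: ((NOT 0 OR (1 AND NOT 1)) OR ((NOT 0 XOR 1) XOR 1)) -> 1
  row 4 [0100]: ((NOT 1 OR (0 AND NOT 0)) OR ((NOT 0 XOR 0) XOR 0)) -> 1
  row 5 [0101]: ((NOT 1 OR (0 AND NOT 1)) OR ((NOT 0 XOR 1) XOR 1)) -> 1
  row 6 [0110]: ((NOT 1 OR (1 AND NOT 0)) OR ((NOT 0 XOR 0) XOR 0)) -> 1
  row 7 [0111]: ((NOT 1 OR (1 AND NOT 1)) OR ((NOT 0 XOR 1) XOR 1)) -> 1
  row 8 [1000]: ((NOT 0 OR (0 AND NOT 0)) OR ((NOT 1 XOR 0) XOR 0)) -> 1
  row 9 [1001]: ((NOT 0 OR (0 AND NOT 1)) OR ((NOT 1 XOR 1) XOR 1)) -> 1
  row 10 [1010]: ((NOT 0 OR (1 AND NOT 0)) OR ((NOT 1 XOR 0) XOR 0)) -> 1
  row 11 [1011]: ((NOT 0 OR (1 AND NOT 1)) OR ((NOT 1 XOR 1) XOR 1)) -> 1
  row 12 [1100]: ((NOT 1 OR (0 AND NOT 0)) OR ((NOT 1 XOR 0) XOR 0)) -> 0
  row 13 [1101]: ((NOT 1 OR (0 AND NOT 1)) OR ((NOT 1 XOR 1) XOR 1)) -> 0
  row 14 [1110]: ((NOT 1 OR (1 AND NOT 0)) OR ((NOT 1 XOR 0) XOR 0)) -> 1
  row 15 [1111]: ((NOT 1 OR (1 AND NOT 1)) OR ((NOT 1 XOR 1) XOR 1)) -> 0
Full result column, 4 rows per line (P1,P2 fixed per line; P3,P4 runs 00..11 left to right):
  rows 0-3 [P1,P2=00]: 1111  = hex F
  rows 4-7 [P1,P2=01]: 1111  = hex F
  rows 8-11 [P1,P2=10]: 1111  = hex F
  rows 12-15 [P1,P2=11]: 0010  = hex 2
Output column (row 0 .. row 15) = 1111111111110010
Output column grouped in 4s = 1111 1111 1111 0010 = 0xFFF2
Convert to decimal digit by digit (value = value*16 + digit):
  F -> 15
  15*16 + 15 (F) = 255
  255*16 + 15 (F) = 4095
  4095*16 + 2 = 65522
Decimal = 65522

65522


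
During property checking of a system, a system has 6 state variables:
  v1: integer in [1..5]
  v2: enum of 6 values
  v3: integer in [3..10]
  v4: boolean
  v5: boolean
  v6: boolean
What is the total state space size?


State space = product of domain sizes of all variables.
Domain sizes:
  v1 (integer in [1..5]): 5
  v2 (enum of 6 values): 6
  v3 (integer in [3..10]): 8
  v4 (boolean): 2
  v5 (boolean): 2
  v6 (boolean): 2
Product = 5 * 6 * 8 * 2 * 2 * 2 = 1920

1920


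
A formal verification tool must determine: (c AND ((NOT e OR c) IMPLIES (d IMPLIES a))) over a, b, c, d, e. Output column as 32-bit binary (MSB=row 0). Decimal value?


Formula: (c AND ((NOT e OR c) IMPLIES (d IMPLIES a))) over a, b, c, d, e (32 rows)
Evaluate each row (bits = a,b,c,d,e, MSB first):
  row 0 [00000]: (0 AND ((NOT 0 OR 0) IMPLIES (0 IMPLIES 0))) -> 0
  row 1 [00001]: (0 AND ((NOT 1 OR 0) IMPLIES (0 IMPLIES 0))) -> 0
  row 2 [00010]: (0 AND ((NOT 0 OR 0) IMPLIES (1 IMPLIES 0))) -> 0
  row 3 [00011]: (0 AND ((NOT 1 OR 0) IMPLIES (1 IMPLIES 0))) -> 0
  row 4 [00100]: (1 AND ((NOT 0 OR 1) IMPLIES (0 IMPLIES 0))) -> 1
  row 5 [00101]: (1 AND ((NOT 1 OR 1) IMPLIES (0 IMPLIES 0))) -> 1
  row 6 [00110]: (1 AND ((NOT 0 OR 1) IMPLIES (1 IMPLIES 0))) -> 0
  row 7 [00111]: (1 AND ((NOT 1 OR 1) IMPLIES (1 IMPLIES 0))) -> 0
  row 8 [01000]: (0 AND ((NOT 0 OR 0) IMPLIES (0 IMPLIES 0))) -> 0
  row 9 [01001]: (0 AND ((NOT 1 OR 0) IMPLIES (0 IMPLIES 0))) -> 0
  row 10 [01010]: (0 AND ((NOT 0 OR 0) IMPLIES (1 IMPLIES 0))) -> 0
  row 11 [01011]: (0 AND ((NOT 1 OR 0) IMPLIES (1 IMPLIES 0))) -> 0
  row 12 [01100]: (1 AND ((NOT 0 OR 1) IMPLIES (0 IMPLIES 0))) -> 1
  row 13 [01101]: (1 AND ((NOT 1 OR 1) IMPLIES (0 IMPLIES 0))) -> 1
  row 14 [01110]: (1 AND ((NOT 0 OR 1) IMPLIES (1 IMPLIES 0))) -> 0
  row 15 [01111]: (1 AND ((NOT 1 OR 1) IMPLIES (1 IMPLIES 0))) -> 0
  row 16 [10000]: (0 AND ((NOT 0 OR 0) IMPLIES (0 IMPLIES 1))) -> 0
  row 17 [10001]: (0 AND ((NOT 1 OR 0) IMPLIES (0 IMPLIES 1))) -> 0
  row 18 [10010]: (0 AND ((NOT 0 OR 0) IMPLIES (1 IMPLIES 1))) -> 0
  row 19 [10011]: (0 AND ((NOT 1 OR 0) IMPLIES (1 IMPLIES 1))) -> 0
  row 20 [10100]: (1 AND ((NOT 0 OR 1) IMPLIES (0 IMPLIES 1))) -> 1
  row 21 [10101]: (1 AND ((NOT 1 OR 1) IMPLIES (0 IMPLIES 1))) -> 1
  row 22 [10110]: (1 AND ((NOT 0 OR 1) IMPLIES (1 IMPLIES 1))) -> 1
  row 23 [10111]: (1 AND ((NOT 1 OR 1) IMPLIES (1 IMPLIES 1))) -> 1
  row 24 [11000]: (0 AND ((NOT 0 OR 0) IMPLIES (0 IMPLIES 1))) -> 0
  row 25 [11001]: (0 AND ((NOT 1 OR 0) IMPLIES (0 IMPLIES 1))) -> 0
  row 26 [11010]: (0 AND ((NOT 0 OR 0) IMPLIES (1 IMPLIES 1))) -> 0
  row 27 [11011]: (0 AND ((NOT 1 OR 0) IMPLIES (1 IMPLIES 1))) -> 0
  row 28 [11100]: (1 AND ((NOT 0 OR 1) IMPLIES (0 IMPLIES 1))) -> 1
  row 29 [11101]: (1 AND ((NOT 1 OR 1) IMPLIES (0 IMPLIES 1))) -> 1
  row 30 [11110]: (1 AND ((NOT 0 OR 1) IMPLIES (1 IMPLIES 1))) -> 1
  row 31 [11111]: (1 AND ((NOT 1 OR 1) IMPLIES (1 IMPLIES 1))) -> 1
Full result column, 4 rows per line (a,b,c fixed per line; d,e runs 00..11 left to right):
  rows 0-3 [a,b,c=000]: 0000  = hex 0
  rows 4-7 [a,b,c=001]: 1100  = hex C
  rows 8-11 [a,b,c=010]: 0000  = hex 0
  rows 12-15 [a,b,c=011]: 1100  = hex C
  rows 16-19 [a,b,c=100]: 0000  = hex 0
  rows 20-23 [a,b,c=101]: 1111  = hex F
  rows 24-27 [a,b,c=110]: 0000  = hex 0
  rows 28-31 [a,b,c=111]: 1111  = hex F
Output column (row 0 .. row 31) = 00001100000011000000111100001111
Output column grouped in 4s = 0000 1100 0000 1100 0000 1111 0000 1111 = 0x0C0C0F0F
Convert to decimal digit by digit (value = value*16 + digit):
  0 -> 0
  0*16 + 12 (C) = 12
  12*16 + 0 = 192
  192*16 + 12 (C) = 3084
  3084*16 + 0 = 49344
  49344*16 + 15 (F) = 789519
  789519*16 + 0 = 12632304
  12632304*16 + 15 (F) = 202116879
Decimal = 202116879

202116879


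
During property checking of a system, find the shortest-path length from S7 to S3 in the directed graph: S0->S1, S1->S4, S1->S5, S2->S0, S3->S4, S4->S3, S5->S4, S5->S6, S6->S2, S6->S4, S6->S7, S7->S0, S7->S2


BFS layer-by-layer from S7:
  dist 0: {S7}
  dist 1: {S0, S2}
  dist 2: {S1}
  dist 3: {S4, S5}
  dist 4: {S3, S6}
  -> S3 reached at distance 4
Shortest path length = 4

4


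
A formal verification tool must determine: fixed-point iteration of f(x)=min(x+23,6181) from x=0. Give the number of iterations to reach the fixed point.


Step 1: x=0, cap=6181, increment=23
Step 2: x grows by 23 each step until capped at 6181; fixed point is x=6181
Step 3: iterations = ceil(6181/23) = 269

269


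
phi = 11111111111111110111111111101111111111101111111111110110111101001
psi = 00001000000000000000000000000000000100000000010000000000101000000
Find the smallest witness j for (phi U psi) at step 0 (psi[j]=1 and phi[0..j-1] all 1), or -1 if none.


(phi U psi) at 0: need smallest j with psi[j]=1 and phi[i]=1 for all i in [0,j).
Scan from step 0:
  step 0: phi=1, psi=0 -> continue
  step 1: phi=1, psi=0 -> continue
  step 2: phi=1, psi=0 -> continue
  step 3: phi=1, psi=0 -> continue
  step 4: psi=1 and phi held for [0,4) -> witness found
Witness step = 4

4


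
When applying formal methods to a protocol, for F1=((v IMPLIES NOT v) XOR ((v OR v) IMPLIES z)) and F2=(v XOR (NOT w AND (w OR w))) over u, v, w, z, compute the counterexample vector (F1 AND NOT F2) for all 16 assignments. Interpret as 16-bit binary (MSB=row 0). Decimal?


F1 = ((v IMPLIES NOT v) XOR ((v OR v) IMPLIES z))
F2 = (v XOR (NOT w AND (w OR w)))
Counterexample to F1=>F2 is where F1=1 and F2=0.
Evaluate each row (bits = u,v,w,z, MSB first):
  row 0 [0000]: F1=0 F2=0 -> F1&~F2 -> 0
  row 1 [0001]: F1=0 F2=0 -> F1&~F2 -> 0
  row 2 [0010]: F1=0 F2=0 -> F1&~F2 -> 0
  row 3 [0011]: F1=0 F2=0 -> F1&~F2 -> 0
  row 4 [0100]: F1=0 F2=1 -> F1&~F2 -> 0
  row 5 [0101]: F1=1 F2=1 -> F1&~F2 -> 0
  row 6 [0110]: F1=0 F2=1 -> F1&~F2 -> 0
  row 7 [0111]: F1=1 F2=1 -> F1&~F2 -> 0
  row 8 [1000]: F1=0 F2=0 -> F1&~F2 -> 0
  row 9 [1001]: F1=0 F2=0 -> F1&~F2 -> 0
  row 10 [1010]: F1=0 F2=0 -> F1&~F2 -> 0
  row 11 [1011]: F1=0 F2=0 -> F1&~F2 -> 0
  row 12 [1100]: F1=0 F2=1 -> F1&~F2 -> 0
  row 13 [1101]: F1=1 F2=1 -> F1&~F2 -> 0
  row 14 [1110]: F1=0 F2=1 -> F1&~F2 -> 0
  row 15 [1111]: F1=1 F2=1 -> F1&~F2 -> 0
Full result column, 4 rows per line (u,v fixed per line; w,z runs 00..11 left to right):
  rows 0-3 [u,v=00]: 0000  = hex 0
  rows 4-7 [u,v=01]: 0000  = hex 0
  rows 8-11 [u,v=10]: 0000  = hex 0
  rows 12-15 [u,v=11]: 0000  = hex 0
Counterexample vector (row 0 .. row 15) = 0000000000000000
Output column grouped in 4s = 0000 0000 0000 0000 = 0x0000
Convert to decimal digit by digit (value = value*16 + digit):
  0 -> 0
  0*16 + 0 = 0
  0*16 + 0 = 0
  0*16 + 0 = 0
Decimal = 0

0


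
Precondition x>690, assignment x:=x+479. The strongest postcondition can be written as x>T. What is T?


Formula: sp(P, x:=E) = exists old_x. (x = E[old_x/x]) AND P[old_x/x] (old_x is the value of x before the assignment; eliminate old_x by solving x = E[old_x/x] for old_x)
Step 1: Precondition P: x>690, i.e. old_x > 690
Step 2: Assignment gives x = old_x + 479, so old_x = x - 479
Step 3: Substitute into P: x - 479 > 690
Step 4: Simplify: x > 690+479 = 1169

1169


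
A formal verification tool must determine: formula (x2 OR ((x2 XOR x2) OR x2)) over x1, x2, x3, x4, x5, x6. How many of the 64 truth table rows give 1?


Formula: (x2 OR ((x2 XOR x2) OR x2)) over 6 vars (64 rows)
Evaluate each row (x1, x2, x3, x4, x5, x6 as bits, MSB first):
  row 0 [000000]: (0 OR ((0 XOR 0) OR 0)) -> 0
  row 1 [000001]: (0 OR ((0 XOR 0) OR 0)) -> 0
  row 2 [000010]: (0 OR ((0 XOR 0) OR 0)) -> 0
  row 3 [000011]: (0 OR ((0 XOR 0) OR 0)) -> 0
  row 4 [000100]: (0 OR ((0 XOR 0) OR 0)) -> 0
  (every remaining row is evaluated the same way; all 64 results are listed next)
Full result column, 8 rows per line (x1,x2,x3 fixed per line; x4,x5,x6 runs 000..111 left to right):
  rows 0-7 [x1,x2,x3=000]: 00000000  (ones: 0)
  rows 8-15 [x1,x2,x3=001]: 00000000  (ones: 0)
  rows 16-23 [x1,x2,x3=010]: 11111111  (ones: 8)
  rows 24-31 [x1,x2,x3=011]: 11111111  (ones: 8)
  rows 32-39 [x1,x2,x3=100]: 00000000  (ones: 0)
  rows 40-47 [x1,x2,x3=101]: 00000000  (ones: 0)
  rows 48-55 [x1,x2,x3=110]: 11111111  (ones: 8)
  rows 56-63 [x1,x2,x3=111]: 11111111  (ones: 8)
Count of 1-rows = 0+0+8+8+0+0+8+8 = 32

32


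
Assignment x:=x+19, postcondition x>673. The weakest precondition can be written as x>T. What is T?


Formula: wp(x:=E, P) = P[E/x] (substitute E for x in postcondition)
Step 1: Postcondition: x>673
Step 2: Substitute x+19 for x: x+19>673
Step 3: Solve for x: x > 673-19 = 654

654


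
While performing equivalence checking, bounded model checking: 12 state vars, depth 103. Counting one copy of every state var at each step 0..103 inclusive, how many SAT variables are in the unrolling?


BMC unrolls to depth k, creating one copy of each state var for steps 0..k.
Step count = 103 + 1 = 104 (steps 0 through 103)
Vars per step = 12
Total = 12 * 104 = 1248

1248


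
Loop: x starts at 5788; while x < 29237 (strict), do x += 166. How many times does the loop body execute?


Step 1: x goes from 5788 toward 29237 by 166; the body runs while x<29237, so iterations = ceil((bound-start)/step)
Step 2: Distance=23449
Step 3: ceil(23449/166)=142

142


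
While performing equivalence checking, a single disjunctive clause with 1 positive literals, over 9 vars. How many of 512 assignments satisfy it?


Step 1: Total=2^9=512
Step 2: Unsat when all 1 false: 2^8=256
Step 3: Sat=512-256=256

256


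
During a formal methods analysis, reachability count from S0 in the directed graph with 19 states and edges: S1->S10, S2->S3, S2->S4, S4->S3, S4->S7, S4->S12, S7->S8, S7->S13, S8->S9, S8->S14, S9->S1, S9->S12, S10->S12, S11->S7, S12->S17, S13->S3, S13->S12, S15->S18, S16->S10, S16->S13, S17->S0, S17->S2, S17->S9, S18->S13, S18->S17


BFS from S0:
  layer 0: {S0}
Reachable set: {S0}
Count = 1

1


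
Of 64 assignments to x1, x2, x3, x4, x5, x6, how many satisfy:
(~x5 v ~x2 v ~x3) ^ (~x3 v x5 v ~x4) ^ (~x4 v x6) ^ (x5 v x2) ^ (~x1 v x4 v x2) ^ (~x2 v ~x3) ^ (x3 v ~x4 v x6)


CNF with 7 clauses over 6 vars (64 assignments).
An assignment satisfies CNF iff every clause has >=1 true literal.
Check each row (bits = x1,x2,x3,x4,x5,x6; clause T/F shown):
  row 0 [000000]: clauses=TTTFTTT -> 0
  row 1 [000001]: clauses=TTTFTTT -> 0
  row 2 [000010]: clauses=TTTTTTT -> 1
  row 3 [000011]: clauses=TTTTTTT -> 1
  row 4 [000100]: clauses=TTFFTTF -> 0
  (every remaining row is evaluated the same way; all 64 results are listed next)
Full result column, 8 rows per line (x1,x2,x3 fixed per line; x4,x5,x6 runs 000..111 left to right):
  rows 0-7 [x1,x2,x3=000]: 00110001  (ones: 3)
  rows 8-15 [x1,x2,x3=001]: 00110001  (ones: 3)
  rows 16-23 [x1,x2,x3=010]: 11110101  (ones: 6)
  rows 24-31 [x1,x2,x3=011]: 00000000  (ones: 0)
  rows 32-39 [x1,x2,x3=100]: 00000001  (ones: 1)
  rows 40-47 [x1,x2,x3=101]: 00000001  (ones: 1)
  rows 48-55 [x1,x2,x3=110]: 11110101  (ones: 6)
  rows 56-63 [x1,x2,x3=111]: 00000000  (ones: 0)
Satisfying assignments = 3+3+6+0+1+1+6+0 = 20

20
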